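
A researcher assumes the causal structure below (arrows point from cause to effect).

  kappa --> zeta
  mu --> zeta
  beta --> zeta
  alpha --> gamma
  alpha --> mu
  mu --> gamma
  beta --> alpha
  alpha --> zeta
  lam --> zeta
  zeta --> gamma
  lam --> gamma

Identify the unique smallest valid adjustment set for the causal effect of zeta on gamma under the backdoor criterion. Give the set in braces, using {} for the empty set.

Variables eligible for adjustment (non-descendants of zeta, excluding zeta and gamma): {alpha, beta, kappa, lam, mu}.
Backdoor paths from zeta to gamma:
  P1: zeta <- beta -> alpha -> mu -> gamma
  P2: zeta <- beta -> alpha -> gamma
  P3: zeta <- alpha -> mu -> gamma
  P4: zeta <- alpha -> gamma
  P5: zeta <- mu <- alpha -> gamma
  P6: zeta <- mu -> gamma
  P7: zeta <- lam -> gamma
The empty set is not sufficient: P1 (zeta <- beta -> alpha -> mu -> gamma) has no collider blocking it and no conditioned non-collider, so it is open.
Try {alpha, lam, mu}:
  P1: blocked at chain node alpha ∈ conditioning set.
  P2: blocked at chain node alpha ∈ conditioning set.
  P3: blocked at fork node alpha ∈ conditioning set.
  P4: blocked at fork node alpha ∈ conditioning set.
  P5: blocked at chain node mu ∈ conditioning set.
  P6: blocked at fork node mu ∈ conditioning set.
  P7: blocked at fork node lam ∈ conditioning set.
{alpha, lam, mu} contains no descendant of zeta and blocks every backdoor path.
Every element of {alpha, lam, mu} is needed (dropping alpha leaves P2 open; dropping lam leaves P7 open; dropping mu leaves P6 open), so no proper subset is valid.
Among all size-3 subsets of the eligible variables, only {alpha, lam, mu} blocks every backdoor path, so it is the unique smallest valid adjustment set.

{alpha, lam, mu}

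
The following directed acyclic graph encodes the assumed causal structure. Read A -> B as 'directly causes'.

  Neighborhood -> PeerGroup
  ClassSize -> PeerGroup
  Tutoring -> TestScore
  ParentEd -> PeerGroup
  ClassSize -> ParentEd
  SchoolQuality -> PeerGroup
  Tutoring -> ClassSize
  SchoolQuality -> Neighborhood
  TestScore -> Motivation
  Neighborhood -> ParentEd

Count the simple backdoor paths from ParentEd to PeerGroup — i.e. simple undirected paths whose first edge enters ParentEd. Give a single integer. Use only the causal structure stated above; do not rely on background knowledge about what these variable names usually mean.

3

A backdoor path from ParentEd to PeerGroup is any simple undirected path whose first edge points into ParentEd (i.e. leaves ParentEd via a parent).
Parents of ParentEd: {ClassSize, Neighborhood}.
Enumerating:
  P1: ParentEd <- Neighborhood <- SchoolQuality -> PeerGroup
  P2: ParentEd <- Neighborhood -> PeerGroup
  P3: ParentEd <- ClassSize -> PeerGroup
That exhausts the simple backdoor paths. Count: 3.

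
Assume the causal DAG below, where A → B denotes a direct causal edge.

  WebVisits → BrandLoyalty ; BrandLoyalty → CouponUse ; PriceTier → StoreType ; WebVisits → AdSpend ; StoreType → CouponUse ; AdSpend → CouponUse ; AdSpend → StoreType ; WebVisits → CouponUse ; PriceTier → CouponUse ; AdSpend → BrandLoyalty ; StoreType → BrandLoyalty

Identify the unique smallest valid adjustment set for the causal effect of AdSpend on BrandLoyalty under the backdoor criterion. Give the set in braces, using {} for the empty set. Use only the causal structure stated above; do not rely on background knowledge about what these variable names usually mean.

{WebVisits}

Variables eligible for adjustment (non-descendants of AdSpend, excluding AdSpend and BrandLoyalty): {PriceTier, WebVisits}.
Backdoor paths from AdSpend to BrandLoyalty:
  P1: AdSpend <- WebVisits -> BrandLoyalty
  P2: AdSpend <- WebVisits -> CouponUse <- PriceTier -> StoreType -> BrandLoyalty
  P3: AdSpend <- WebVisits -> CouponUse <- StoreType -> BrandLoyalty
  P4: AdSpend <- WebVisits -> CouponUse <- BrandLoyalty
The empty set is not sufficient: P1 (AdSpend <- WebVisits -> BrandLoyalty) has no collider blocking it and no conditioned non-collider, so it is open.
Try {WebVisits}:
  P1: blocked at fork node WebVisits ∈ conditioning set.
  P2: blocked at fork node WebVisits ∈ conditioning set.
  P3: blocked at fork node WebVisits ∈ conditioning set.
  P4: blocked at fork node WebVisits ∈ conditioning set.
{WebVisits} contains no descendant of AdSpend and blocks every backdoor path.
No other singleton works — e.g. {PriceTier} leaves P1 open — so {WebVisits} is the unique smallest valid adjustment set.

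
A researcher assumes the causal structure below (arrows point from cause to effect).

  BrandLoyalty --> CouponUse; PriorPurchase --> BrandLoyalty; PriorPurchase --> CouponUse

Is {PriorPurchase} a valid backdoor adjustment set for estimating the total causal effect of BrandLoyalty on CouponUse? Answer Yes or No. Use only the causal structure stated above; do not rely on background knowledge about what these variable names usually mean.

Yes

Backdoor paths from BrandLoyalty to CouponUse (paths whose first edge points into BrandLoyalty):
  P1: BrandLoyalty <- PriorPurchase -> CouponUse
Condition 1 (no descendant of BrandLoyalty in the set): holds — descendants of BrandLoyalty are {CouponUse}; none are in {PriorPurchase}.
Condition 2 (every backdoor path blocked by {PriorPurchase}):
  P1: blocked at fork node PriorPurchase ∈ conditioning set.
{PriorPurchase} satisfies the backdoor criterion.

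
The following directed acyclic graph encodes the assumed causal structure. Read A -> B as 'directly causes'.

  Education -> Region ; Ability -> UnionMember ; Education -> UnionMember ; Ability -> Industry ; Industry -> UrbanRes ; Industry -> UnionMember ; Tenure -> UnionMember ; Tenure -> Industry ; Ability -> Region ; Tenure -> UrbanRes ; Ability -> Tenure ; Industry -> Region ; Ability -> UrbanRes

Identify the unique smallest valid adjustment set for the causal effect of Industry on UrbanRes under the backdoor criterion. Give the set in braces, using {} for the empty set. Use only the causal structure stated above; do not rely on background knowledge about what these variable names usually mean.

Variables eligible for adjustment (non-descendants of Industry, excluding Industry and UrbanRes): {Ability, Education, Tenure}.
Backdoor paths from Industry to UrbanRes:
  P1: Industry <- Ability -> Tenure -> UrbanRes
  P2: Industry <- Ability -> UnionMember <- Tenure -> UrbanRes
  P3: Industry <- Ability -> Region <- Education -> UnionMember <- Tenure -> UrbanRes
  P4: Industry <- Ability -> UrbanRes
  P5: Industry <- Tenure <- Ability -> UrbanRes
  P6: Industry <- Tenure -> UnionMember <- Education -> Region <- Ability -> UrbanRes
  P7: Industry <- Tenure -> UnionMember <- Ability -> UrbanRes
  P8: Industry <- Tenure -> UrbanRes
The empty set is not sufficient: P1 (Industry <- Ability -> Tenure -> UrbanRes) has no collider blocking it and no conditioned non-collider, so it is open.
Try {Ability, Tenure}:
  P1: blocked at fork node Ability ∈ conditioning set.
  P2: blocked at fork node Ability ∈ conditioning set.
  P3: blocked at fork node Ability ∈ conditioning set.
  P4: blocked at fork node Ability ∈ conditioning set.
  P5: blocked at chain node Tenure ∈ conditioning set.
  P6: blocked at fork node Tenure ∈ conditioning set.
  P7: blocked at fork node Tenure ∈ conditioning set.
  P8: blocked at fork node Tenure ∈ conditioning set.
{Ability, Tenure} contains no descendant of Industry and blocks every backdoor path.
Every element of {Ability, Tenure} is needed (dropping Ability leaves P4 open; dropping Tenure leaves P8 open), so no proper subset is valid.
Among all size-2 subsets of the eligible variables, only {Ability, Tenure} blocks every backdoor path, so it is the unique smallest valid adjustment set.

{Ability, Tenure}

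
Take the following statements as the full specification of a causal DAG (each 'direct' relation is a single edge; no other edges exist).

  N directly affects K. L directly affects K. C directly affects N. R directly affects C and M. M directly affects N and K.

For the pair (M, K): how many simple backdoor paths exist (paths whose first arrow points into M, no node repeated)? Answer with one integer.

A backdoor path from M to K is any simple undirected path whose first edge points into M (i.e. leaves M via a parent).
Parents of M: {R}.
Enumerating:
  P1: M <- R -> C -> N -> K
That exhausts the simple backdoor paths. Count: 1.

1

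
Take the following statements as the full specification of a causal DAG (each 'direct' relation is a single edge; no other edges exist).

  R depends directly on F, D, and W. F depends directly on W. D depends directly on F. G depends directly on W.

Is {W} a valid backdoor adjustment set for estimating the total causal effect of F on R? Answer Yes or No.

Yes

Backdoor paths from F to R (paths whose first edge points into F):
  P1: F <- W -> R
Condition 1 (no descendant of F in the set): holds — descendants of F are {D, R}; none are in {W}.
Condition 2 (every backdoor path blocked by {W}):
  P1: blocked at fork node W ∈ conditioning set.
{W} satisfies the backdoor criterion.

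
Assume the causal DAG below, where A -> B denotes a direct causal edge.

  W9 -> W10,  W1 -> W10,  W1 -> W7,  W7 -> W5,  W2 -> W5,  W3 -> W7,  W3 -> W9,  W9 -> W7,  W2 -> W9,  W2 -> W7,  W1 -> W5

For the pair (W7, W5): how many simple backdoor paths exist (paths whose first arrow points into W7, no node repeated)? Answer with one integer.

A backdoor path from W7 to W5 is any simple undirected path whose first edge points into W7 (i.e. leaves W7 via a parent).
Parents of W7: {W1, W2, W3, W9}.
Enumerating:
  P1: W7 <- W3 -> W9 <- W2 -> W5
  P2: W7 <- W3 -> W9 -> W10 <- W1 -> W5
  P3: W7 <- W2 -> W9 -> W10 <- W1 -> W5
  P4: W7 <- W2 -> W5
  P5: W7 <- W9 <- W2 -> W5
  P6: W7 <- W9 -> W10 <- W1 -> W5
  P7: W7 <- W1 -> W10 <- W9 <- W2 -> W5
  P8: W7 <- W1 -> W5
That exhausts the simple backdoor paths. Count: 8.

8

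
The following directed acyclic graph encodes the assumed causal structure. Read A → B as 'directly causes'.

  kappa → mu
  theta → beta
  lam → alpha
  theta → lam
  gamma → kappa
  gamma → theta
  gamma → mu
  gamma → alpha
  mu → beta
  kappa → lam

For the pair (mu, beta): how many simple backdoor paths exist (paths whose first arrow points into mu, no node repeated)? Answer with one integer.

A backdoor path from mu to beta is any simple undirected path whose first edge points into mu (i.e. leaves mu via a parent).
Parents of mu: {gamma, kappa}.
Enumerating:
  P1: mu <- gamma -> kappa -> lam <- theta -> beta
  P2: mu <- gamma -> theta -> beta
  P3: mu <- gamma -> alpha <- lam <- theta -> beta
  P4: mu <- kappa <- gamma -> theta -> beta
  P5: mu <- kappa <- gamma -> alpha <- lam <- theta -> beta
  P6: mu <- kappa -> lam <- theta -> beta
  P7: mu <- kappa -> lam -> alpha <- gamma -> theta -> beta
That exhausts the simple backdoor paths. Count: 7.

7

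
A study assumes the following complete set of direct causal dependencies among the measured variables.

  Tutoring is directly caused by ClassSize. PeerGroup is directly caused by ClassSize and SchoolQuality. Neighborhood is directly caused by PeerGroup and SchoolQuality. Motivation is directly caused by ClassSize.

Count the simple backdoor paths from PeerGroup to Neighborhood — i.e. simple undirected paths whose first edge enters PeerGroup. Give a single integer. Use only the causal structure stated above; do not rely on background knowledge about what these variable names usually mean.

A backdoor path from PeerGroup to Neighborhood is any simple undirected path whose first edge points into PeerGroup (i.e. leaves PeerGroup via a parent).
Parents of PeerGroup: {ClassSize, SchoolQuality}.
Enumerating:
  P1: PeerGroup <- SchoolQuality -> Neighborhood
That exhausts the simple backdoor paths. Count: 1.

1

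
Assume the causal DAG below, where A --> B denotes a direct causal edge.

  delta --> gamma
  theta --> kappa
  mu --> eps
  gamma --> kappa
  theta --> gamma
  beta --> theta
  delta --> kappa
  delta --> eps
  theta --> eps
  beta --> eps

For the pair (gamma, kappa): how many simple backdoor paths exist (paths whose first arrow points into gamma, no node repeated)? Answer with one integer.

A backdoor path from gamma to kappa is any simple undirected path whose first edge points into gamma (i.e. leaves gamma via a parent).
Parents of gamma: {delta, theta}.
Enumerating:
  P1: gamma <- delta -> eps <- beta -> theta -> kappa
  P2: gamma <- delta -> eps <- theta -> kappa
  P3: gamma <- delta -> kappa
  P4: gamma <- theta <- beta -> eps <- delta -> kappa
  P5: gamma <- theta -> eps <- delta -> kappa
  P6: gamma <- theta -> kappa
That exhausts the simple backdoor paths. Count: 6.

6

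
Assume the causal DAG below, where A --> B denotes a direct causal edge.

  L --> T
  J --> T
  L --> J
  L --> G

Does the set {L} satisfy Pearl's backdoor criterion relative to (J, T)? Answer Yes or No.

Backdoor paths from J to T (paths whose first edge points into J):
  P1: J <- L -> T
Condition 1 (no descendant of J in the set): holds — descendants of J are {T}; none are in {L}.
Condition 2 (every backdoor path blocked by {L}):
  P1: blocked at fork node L ∈ conditioning set.
{L} satisfies the backdoor criterion.

Yes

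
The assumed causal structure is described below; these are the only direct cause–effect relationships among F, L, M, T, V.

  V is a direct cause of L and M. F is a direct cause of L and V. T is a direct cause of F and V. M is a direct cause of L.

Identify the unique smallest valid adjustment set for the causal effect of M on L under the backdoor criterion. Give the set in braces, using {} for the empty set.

Variables eligible for adjustment (non-descendants of M, excluding M and L): {F, T, V}.
Backdoor paths from M to L:
  P1: M <- V <- T -> F -> L
  P2: M <- V <- F -> L
  P3: M <- V -> L
The empty set is not sufficient: P1 (M <- V <- T -> F -> L) has no collider blocking it and no conditioned non-collider, so it is open.
Try {V}:
  P1: blocked at chain node V ∈ conditioning set.
  P2: blocked at chain node V ∈ conditioning set.
  P3: blocked at fork node V ∈ conditioning set.
{V} contains no descendant of M and blocks every backdoor path.
No other singleton works — e.g. {T} leaves P2 open — so {V} is the unique smallest valid adjustment set.

{V}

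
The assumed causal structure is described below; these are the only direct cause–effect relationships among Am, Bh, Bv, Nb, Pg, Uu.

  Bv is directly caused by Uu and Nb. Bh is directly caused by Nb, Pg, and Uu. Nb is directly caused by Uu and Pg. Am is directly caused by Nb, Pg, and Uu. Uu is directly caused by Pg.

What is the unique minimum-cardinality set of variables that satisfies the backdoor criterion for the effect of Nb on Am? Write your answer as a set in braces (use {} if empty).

Variables eligible for adjustment (non-descendants of Nb, excluding Nb and Am): {Pg, Uu}.
Backdoor paths from Nb to Am:
  P1: Nb <- Pg -> Uu -> Am
  P2: Nb <- Pg -> Am
  P3: Nb <- Pg -> Bh <- Uu -> Am
  P4: Nb <- Uu <- Pg -> Am
  P5: Nb <- Uu -> Am
  P6: Nb <- Uu -> Bh <- Pg -> Am
The empty set is not sufficient: P1 (Nb <- Pg -> Uu -> Am) has no collider blocking it and no conditioned non-collider, so it is open.
Try {Pg, Uu}:
  P1: blocked at fork node Pg ∈ conditioning set.
  P2: blocked at fork node Pg ∈ conditioning set.
  P3: blocked at fork node Pg ∈ conditioning set.
  P4: blocked at chain node Uu ∈ conditioning set.
  P5: blocked at fork node Uu ∈ conditioning set.
  P6: blocked at fork node Uu ∈ conditioning set.
{Pg, Uu} contains no descendant of Nb and blocks every backdoor path.
Every element of {Pg, Uu} is needed (dropping Pg leaves P2 open; dropping Uu leaves P5 open), so no proper subset is valid.
Among all size-2 subsets of the eligible variables, only {Pg, Uu} blocks every backdoor path, so it is the unique smallest valid adjustment set.

{Pg, Uu}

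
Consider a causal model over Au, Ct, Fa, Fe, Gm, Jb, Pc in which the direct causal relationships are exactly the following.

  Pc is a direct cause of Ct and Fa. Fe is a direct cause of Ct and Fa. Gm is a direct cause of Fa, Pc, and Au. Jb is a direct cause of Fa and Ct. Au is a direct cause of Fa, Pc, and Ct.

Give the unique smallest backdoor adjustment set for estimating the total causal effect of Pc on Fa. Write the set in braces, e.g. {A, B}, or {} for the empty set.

Variables eligible for adjustment (non-descendants of Pc, excluding Pc and Fa): {Au, Fe, Gm, Jb}.
Backdoor paths from Pc to Fa:
  P1: Pc <- Gm -> Au -> Fa
  P2: Pc <- Gm -> Au -> Ct <- Jb -> Fa
  P3: Pc <- Gm -> Au -> Ct <- Fe -> Fa
  P4: Pc <- Gm -> Fa
  P5: Pc <- Au <- Gm -> Fa
  P6: Pc <- Au -> Fa
  P7: Pc <- Au -> Ct <- Jb -> Fa
  P8: Pc <- Au -> Ct <- Fe -> Fa
The empty set is not sufficient: P1 (Pc <- Gm -> Au -> Fa) has no collider blocking it and no conditioned non-collider, so it is open.
Try {Au, Gm}:
  P1: blocked at fork node Gm ∈ conditioning set.
  P2: blocked at fork node Gm ∈ conditioning set.
  P3: blocked at fork node Gm ∈ conditioning set.
  P4: blocked at fork node Gm ∈ conditioning set.
  P5: blocked at chain node Au ∈ conditioning set.
  P6: blocked at fork node Au ∈ conditioning set.
  P7: blocked at fork node Au ∈ conditioning set.
  P8: blocked at fork node Au ∈ conditioning set.
{Au, Gm} contains no descendant of Pc and blocks every backdoor path.
Every element of {Au, Gm} is needed (dropping Au leaves P6 open; dropping Gm leaves P4 open), so no proper subset is valid.
Among all size-2 subsets of the eligible variables, only {Au, Gm} blocks every backdoor path, so it is the unique smallest valid adjustment set.

{Au, Gm}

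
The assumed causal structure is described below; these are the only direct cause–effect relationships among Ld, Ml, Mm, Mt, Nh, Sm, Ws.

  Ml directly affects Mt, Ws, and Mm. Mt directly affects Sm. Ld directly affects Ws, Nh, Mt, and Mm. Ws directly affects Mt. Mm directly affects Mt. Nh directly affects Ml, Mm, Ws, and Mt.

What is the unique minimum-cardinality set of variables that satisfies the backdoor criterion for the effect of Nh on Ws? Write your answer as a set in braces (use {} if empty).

{Ld}

Variables eligible for adjustment (non-descendants of Nh, excluding Nh and Ws): {Ld}.
Backdoor paths from Nh to Ws:
  P1: Nh <- Ld -> Mm <- Ml -> Ws
  P2: Nh <- Ld -> Mm <- Ml -> Mt <- Ws
  P3: Nh <- Ld -> Mm -> Mt <- Ml -> Ws
  P4: Nh <- Ld -> Mm -> Mt <- Ws
  P5: Nh <- Ld -> Ws
  P6: Nh <- Ld -> Mt <- Ml -> Ws
  P7: Nh <- Ld -> Mt <- Mm <- Ml -> Ws
  P8: Nh <- Ld -> Mt <- Ws
The empty set is not sufficient: P5 (Nh <- Ld -> Ws) has no collider blocking it and no conditioned non-collider, so it is open.
Try {Ld}:
  P1: blocked at fork node Ld ∈ conditioning set.
  P2: blocked at fork node Ld ∈ conditioning set.
  P3: blocked at fork node Ld ∈ conditioning set.
  P4: blocked at fork node Ld ∈ conditioning set.
  P5: blocked at fork node Ld ∈ conditioning set.
  P6: blocked at fork node Ld ∈ conditioning set.
  P7: blocked at fork node Ld ∈ conditioning set.
  P8: blocked at fork node Ld ∈ conditioning set.
{Ld} contains no descendant of Nh and blocks every backdoor path.
{Ld} is the unique smallest valid adjustment set.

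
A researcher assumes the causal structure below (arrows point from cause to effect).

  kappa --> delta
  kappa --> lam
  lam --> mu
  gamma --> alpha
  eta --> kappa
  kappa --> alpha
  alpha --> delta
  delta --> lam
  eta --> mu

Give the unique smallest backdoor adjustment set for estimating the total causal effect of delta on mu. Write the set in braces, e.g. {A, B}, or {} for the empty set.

Variables eligible for adjustment (non-descendants of delta, excluding delta and mu): {alpha, eta, gamma, kappa}.
Backdoor paths from delta to mu:
  P1: delta <- kappa <- eta -> mu
  P2: delta <- kappa -> lam -> mu
  P3: delta <- alpha <- kappa <- eta -> mu
  P4: delta <- alpha <- kappa -> lam -> mu
The empty set is not sufficient: P1 (delta <- kappa <- eta -> mu) has no collider blocking it and no conditioned non-collider, so it is open.
Try {kappa}:
  P1: blocked at chain node kappa ∈ conditioning set.
  P2: blocked at fork node kappa ∈ conditioning set.
  P3: blocked at chain node kappa ∈ conditioning set.
  P4: blocked at fork node kappa ∈ conditioning set.
{kappa} contains no descendant of delta and blocks every backdoor path.
No other singleton works — e.g. {eta} leaves P2 open — so {kappa} is the unique smallest valid adjustment set.

{kappa}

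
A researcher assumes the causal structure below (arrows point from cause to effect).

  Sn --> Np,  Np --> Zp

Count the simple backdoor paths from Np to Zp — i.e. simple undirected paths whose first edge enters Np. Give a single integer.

A backdoor path from Np to Zp is any simple undirected path whose first edge points into Np (i.e. leaves Np via a parent).
Parents of Np: {Sn}.
No simple path from any parent of Np reaches Zp without revisiting Np, so there are no backdoor paths.

0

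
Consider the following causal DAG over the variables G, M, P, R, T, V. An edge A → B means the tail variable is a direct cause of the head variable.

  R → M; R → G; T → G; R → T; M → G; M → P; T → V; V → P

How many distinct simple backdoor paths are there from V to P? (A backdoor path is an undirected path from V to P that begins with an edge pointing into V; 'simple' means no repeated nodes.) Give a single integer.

4

A backdoor path from V to P is any simple undirected path whose first edge points into V (i.e. leaves V via a parent).
Parents of V: {T}.
Enumerating:
  P1: V <- T <- R -> M -> P
  P2: V <- T <- R -> G <- M -> P
  P3: V <- T -> G <- R -> M -> P
  P4: V <- T -> G <- M -> P
That exhausts the simple backdoor paths. Count: 4.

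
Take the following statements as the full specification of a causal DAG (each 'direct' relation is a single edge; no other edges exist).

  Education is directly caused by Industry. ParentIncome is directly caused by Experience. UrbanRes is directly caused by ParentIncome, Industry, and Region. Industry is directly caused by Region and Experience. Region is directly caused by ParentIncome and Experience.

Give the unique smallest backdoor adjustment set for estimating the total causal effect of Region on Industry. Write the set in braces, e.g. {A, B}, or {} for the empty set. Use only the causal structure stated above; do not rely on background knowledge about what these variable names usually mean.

{Experience}

Variables eligible for adjustment (non-descendants of Region, excluding Region and Industry): {Experience, ParentIncome}.
Backdoor paths from Region to Industry:
  P1: Region <- Experience -> ParentIncome -> UrbanRes <- Industry
  P2: Region <- Experience -> Industry
  P3: Region <- ParentIncome <- Experience -> Industry
  P4: Region <- ParentIncome -> UrbanRes <- Industry
The empty set is not sufficient: P2 (Region <- Experience -> Industry) has no collider blocking it and no conditioned non-collider, so it is open.
Try {Experience}:
  P1: blocked at fork node Experience ∈ conditioning set.
  P2: blocked at fork node Experience ∈ conditioning set.
  P3: blocked at fork node Experience ∈ conditioning set.
  P4: blocked at collider UrbanRes (neither it nor any descendant is in the conditioning set).
{Experience} contains no descendant of Region and blocks every backdoor path.
No other singleton works — e.g. {ParentIncome} leaves P2 open — so {Experience} is the unique smallest valid adjustment set.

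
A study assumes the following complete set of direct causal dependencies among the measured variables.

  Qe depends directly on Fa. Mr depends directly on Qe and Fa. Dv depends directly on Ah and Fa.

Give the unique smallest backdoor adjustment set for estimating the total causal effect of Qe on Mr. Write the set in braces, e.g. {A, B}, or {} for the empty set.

{Fa}

Variables eligible for adjustment (non-descendants of Qe, excluding Qe and Mr): {Ah, Dv, Fa}.
Backdoor paths from Qe to Mr:
  P1: Qe <- Fa -> Mr
The empty set is not sufficient: P1 (Qe <- Fa -> Mr) has no collider blocking it and no conditioned non-collider, so it is open.
Try {Fa}:
  P1: blocked at fork node Fa ∈ conditioning set.
{Fa} contains no descendant of Qe and blocks every backdoor path.
No other singleton works — e.g. {Ah} leaves P1 open — so {Fa} is the unique smallest valid adjustment set.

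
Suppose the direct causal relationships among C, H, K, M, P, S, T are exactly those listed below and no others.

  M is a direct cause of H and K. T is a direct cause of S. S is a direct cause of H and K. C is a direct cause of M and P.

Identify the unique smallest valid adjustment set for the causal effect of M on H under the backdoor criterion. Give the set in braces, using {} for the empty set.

Variables eligible for adjustment (non-descendants of M, excluding M and H): {C, P, S, T}.
Backdoor paths from M to H:
  (none)
With no backdoor paths the empty set already satisfies the criterion, and it is trivially minimal.

{}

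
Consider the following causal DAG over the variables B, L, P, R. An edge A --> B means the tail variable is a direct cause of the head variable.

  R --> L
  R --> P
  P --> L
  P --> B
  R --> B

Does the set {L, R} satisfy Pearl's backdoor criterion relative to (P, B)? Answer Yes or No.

Backdoor paths from P to B (paths whose first edge points into P):
  P1: P <- R -> B
Condition 1 (no descendant of P in the set): FAILS — L is a descendant of P.
Condition 2 (every backdoor path blocked by {L, R}):
  P1: blocked at fork node R ∈ conditioning set.
{L, R} does not satisfy the backdoor criterion.

No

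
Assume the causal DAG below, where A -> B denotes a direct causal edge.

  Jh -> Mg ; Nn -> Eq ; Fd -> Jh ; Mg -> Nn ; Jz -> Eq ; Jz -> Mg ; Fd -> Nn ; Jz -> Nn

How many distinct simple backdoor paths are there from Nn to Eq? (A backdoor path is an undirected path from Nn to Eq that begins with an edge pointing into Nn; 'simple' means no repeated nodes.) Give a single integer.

A backdoor path from Nn to Eq is any simple undirected path whose first edge points into Nn (i.e. leaves Nn via a parent).
Parents of Nn: {Fd, Jz, Mg}.
Enumerating:
  P1: Nn <- Jz -> Eq
  P2: Nn <- Fd -> Jh -> Mg <- Jz -> Eq
  P3: Nn <- Mg <- Jz -> Eq
That exhausts the simple backdoor paths. Count: 3.

3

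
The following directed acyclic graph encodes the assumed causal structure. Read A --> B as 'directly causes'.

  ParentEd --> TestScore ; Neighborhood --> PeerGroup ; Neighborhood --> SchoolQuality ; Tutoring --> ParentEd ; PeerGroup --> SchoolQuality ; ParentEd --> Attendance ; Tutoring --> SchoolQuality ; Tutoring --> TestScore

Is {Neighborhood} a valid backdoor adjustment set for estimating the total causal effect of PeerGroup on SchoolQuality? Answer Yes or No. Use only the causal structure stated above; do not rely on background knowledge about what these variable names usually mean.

Yes

Backdoor paths from PeerGroup to SchoolQuality (paths whose first edge points into PeerGroup):
  P1: PeerGroup <- Neighborhood -> SchoolQuality
Condition 1 (no descendant of PeerGroup in the set): holds — descendants of PeerGroup are {SchoolQuality}; none are in {Neighborhood}.
Condition 2 (every backdoor path blocked by {Neighborhood}):
  P1: blocked at fork node Neighborhood ∈ conditioning set.
{Neighborhood} satisfies the backdoor criterion.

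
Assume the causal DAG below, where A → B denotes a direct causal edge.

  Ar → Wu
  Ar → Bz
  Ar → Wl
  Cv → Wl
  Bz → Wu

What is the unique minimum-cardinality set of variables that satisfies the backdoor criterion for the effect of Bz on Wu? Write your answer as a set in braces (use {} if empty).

Variables eligible for adjustment (non-descendants of Bz, excluding Bz and Wu): {Ar, Cv, Wl}.
Backdoor paths from Bz to Wu:
  P1: Bz <- Ar -> Wu
The empty set is not sufficient: P1 (Bz <- Ar -> Wu) has no collider blocking it and no conditioned non-collider, so it is open.
Try {Ar}:
  P1: blocked at fork node Ar ∈ conditioning set.
{Ar} contains no descendant of Bz and blocks every backdoor path.
No other singleton works — e.g. {Cv} leaves P1 open — so {Ar} is the unique smallest valid adjustment set.

{Ar}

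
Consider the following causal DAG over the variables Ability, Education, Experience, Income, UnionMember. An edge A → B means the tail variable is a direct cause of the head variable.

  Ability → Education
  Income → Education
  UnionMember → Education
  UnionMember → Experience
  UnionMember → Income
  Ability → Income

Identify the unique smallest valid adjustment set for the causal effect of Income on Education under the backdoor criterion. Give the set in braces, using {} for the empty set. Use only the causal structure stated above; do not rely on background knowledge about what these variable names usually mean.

{Ability, UnionMember}

Variables eligible for adjustment (non-descendants of Income, excluding Income and Education): {Ability, Experience, UnionMember}.
Backdoor paths from Income to Education:
  P1: Income <- Ability -> Education
  P2: Income <- UnionMember -> Education
The empty set is not sufficient: P1 (Income <- Ability -> Education) has no collider blocking it and no conditioned non-collider, so it is open.
Try {Ability, UnionMember}:
  P1: blocked at fork node Ability ∈ conditioning set.
  P2: blocked at fork node UnionMember ∈ conditioning set.
{Ability, UnionMember} contains no descendant of Income and blocks every backdoor path.
Every element of {Ability, UnionMember} is needed (dropping Ability leaves P1 open; dropping UnionMember leaves P2 open), so no proper subset is valid.
Among all size-2 subsets of the eligible variables, only {Ability, UnionMember} blocks every backdoor path, so it is the unique smallest valid adjustment set.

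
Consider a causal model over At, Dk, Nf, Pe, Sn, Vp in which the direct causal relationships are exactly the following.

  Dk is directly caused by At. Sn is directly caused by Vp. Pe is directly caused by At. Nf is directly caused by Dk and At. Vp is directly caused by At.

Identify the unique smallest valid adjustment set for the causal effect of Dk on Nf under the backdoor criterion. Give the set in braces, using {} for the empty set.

Variables eligible for adjustment (non-descendants of Dk, excluding Dk and Nf): {At, Pe, Sn, Vp}.
Backdoor paths from Dk to Nf:
  P1: Dk <- At -> Nf
The empty set is not sufficient: P1 (Dk <- At -> Nf) has no collider blocking it and no conditioned non-collider, so it is open.
Try {At}:
  P1: blocked at fork node At ∈ conditioning set.
{At} contains no descendant of Dk and blocks every backdoor path.
No other singleton works — e.g. {Vp} leaves P1 open — so {At} is the unique smallest valid adjustment set.

{At}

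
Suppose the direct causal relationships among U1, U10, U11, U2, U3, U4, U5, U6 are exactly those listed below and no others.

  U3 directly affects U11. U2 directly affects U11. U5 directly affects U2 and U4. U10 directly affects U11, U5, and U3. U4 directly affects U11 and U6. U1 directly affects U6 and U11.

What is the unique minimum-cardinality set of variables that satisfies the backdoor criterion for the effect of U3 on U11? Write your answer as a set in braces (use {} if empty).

{U10}

Variables eligible for adjustment (non-descendants of U3, excluding U3 and U11): {U1, U10, U2, U4, U5, U6}.
Backdoor paths from U3 to U11:
  P1: U3 <- U10 -> U5 -> U2 -> U11
  P2: U3 <- U10 -> U5 -> U4 -> U6 <- U1 -> U11
  P3: U3 <- U10 -> U5 -> U4 -> U11
  P4: U3 <- U10 -> U11
The empty set is not sufficient: P1 (U3 <- U10 -> U5 -> U2 -> U11) has no collider blocking it and no conditioned non-collider, so it is open.
Try {U10}:
  P1: blocked at fork node U10 ∈ conditioning set.
  P2: blocked at fork node U10 ∈ conditioning set.
  P3: blocked at fork node U10 ∈ conditioning set.
  P4: blocked at fork node U10 ∈ conditioning set.
{U10} contains no descendant of U3 and blocks every backdoor path.
No other singleton works — e.g. {U5} leaves P4 open — so {U10} is the unique smallest valid adjustment set.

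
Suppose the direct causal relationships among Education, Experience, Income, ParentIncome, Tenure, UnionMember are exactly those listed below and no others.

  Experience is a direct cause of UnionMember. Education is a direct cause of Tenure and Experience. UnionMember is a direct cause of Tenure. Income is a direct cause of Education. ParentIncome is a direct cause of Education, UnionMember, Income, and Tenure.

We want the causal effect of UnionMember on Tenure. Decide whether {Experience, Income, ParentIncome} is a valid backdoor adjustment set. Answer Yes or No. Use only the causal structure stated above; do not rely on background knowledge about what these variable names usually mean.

Yes

Backdoor paths from UnionMember to Tenure (paths whose first edge points into UnionMember):
  P1: UnionMember <- ParentIncome -> Income -> Education -> Tenure
  P2: UnionMember <- ParentIncome -> Education -> Tenure
  P3: UnionMember <- ParentIncome -> Tenure
  P4: UnionMember <- Experience <- Education <- ParentIncome -> Tenure
  P5: UnionMember <- Experience <- Education <- Income <- ParentIncome -> Tenure
  P6: UnionMember <- Experience <- Education -> Tenure
Condition 1 (no descendant of UnionMember in the set): holds — descendants of UnionMember are {Tenure}; none are in {Experience, Income, ParentIncome}.
Condition 2 (every backdoor path blocked by {Experience, Income, ParentIncome}):
  P1: blocked at fork node ParentIncome ∈ conditioning set.
  P2: blocked at fork node ParentIncome ∈ conditioning set.
  P3: blocked at fork node ParentIncome ∈ conditioning set.
  P4: blocked at chain node Experience ∈ conditioning set.
  P5: blocked at chain node Experience ∈ conditioning set.
  P6: blocked at chain node Experience ∈ conditioning set.
{Experience, Income, ParentIncome} satisfies the backdoor criterion.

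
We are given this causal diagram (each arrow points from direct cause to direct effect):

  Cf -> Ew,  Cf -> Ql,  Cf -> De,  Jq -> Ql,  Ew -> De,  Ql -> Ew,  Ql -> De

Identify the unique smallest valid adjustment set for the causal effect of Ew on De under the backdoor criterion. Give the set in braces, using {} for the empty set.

Variables eligible for adjustment (non-descendants of Ew, excluding Ew and De): {Cf, Jq, Ql}.
Backdoor paths from Ew to De:
  P1: Ew <- Cf -> Ql -> De
  P2: Ew <- Cf -> De
  P3: Ew <- Ql <- Cf -> De
  P4: Ew <- Ql -> De
The empty set is not sufficient: P1 (Ew <- Cf -> Ql -> De) has no collider blocking it and no conditioned non-collider, so it is open.
Try {Cf, Ql}:
  P1: blocked at fork node Cf ∈ conditioning set.
  P2: blocked at fork node Cf ∈ conditioning set.
  P3: blocked at chain node Ql ∈ conditioning set.
  P4: blocked at fork node Ql ∈ conditioning set.
{Cf, Ql} contains no descendant of Ew and blocks every backdoor path.
Every element of {Cf, Ql} is needed (dropping Cf leaves P2 open; dropping Ql leaves P4 open), so no proper subset is valid.
Among all size-2 subsets of the eligible variables, only {Cf, Ql} blocks every backdoor path, so it is the unique smallest valid adjustment set.

{Cf, Ql}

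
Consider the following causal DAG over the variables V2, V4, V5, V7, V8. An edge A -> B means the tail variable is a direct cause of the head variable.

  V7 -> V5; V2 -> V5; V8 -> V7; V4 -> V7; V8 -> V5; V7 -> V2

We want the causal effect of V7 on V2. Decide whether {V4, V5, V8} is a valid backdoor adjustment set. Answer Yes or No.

Backdoor paths from V7 to V2 (paths whose first edge points into V7):
  P1: V7 <- V8 -> V5 <- V2
Condition 1 (no descendant of V7 in the set): FAILS — V5 is a descendant of V7.
Condition 2 (every backdoor path blocked by {V4, V5, V8}):
  P1: blocked at fork node V8 ∈ conditioning set.
{V4, V5, V8} does not satisfy the backdoor criterion.

No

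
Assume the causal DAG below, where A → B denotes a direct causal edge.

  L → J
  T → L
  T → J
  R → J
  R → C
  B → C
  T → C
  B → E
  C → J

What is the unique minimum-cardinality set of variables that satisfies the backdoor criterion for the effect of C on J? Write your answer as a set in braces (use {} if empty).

Variables eligible for adjustment (non-descendants of C, excluding C and J): {B, E, L, R, T}.
Backdoor paths from C to J:
  P1: C <- T -> L -> J
  P2: C <- T -> J
  P3: C <- R -> J
The empty set is not sufficient: P1 (C <- T -> L -> J) has no collider blocking it and no conditioned non-collider, so it is open.
Try {R, T}:
  P1: blocked at fork node T ∈ conditioning set.
  P2: blocked at fork node T ∈ conditioning set.
  P3: blocked at fork node R ∈ conditioning set.
{R, T} contains no descendant of C and blocks every backdoor path.
Every element of {R, T} is needed (dropping R leaves P3 open; dropping T leaves P1 open), so no proper subset is valid.
Among all size-2 subsets of the eligible variables, only {R, T} blocks every backdoor path, so it is the unique smallest valid adjustment set.

{R, T}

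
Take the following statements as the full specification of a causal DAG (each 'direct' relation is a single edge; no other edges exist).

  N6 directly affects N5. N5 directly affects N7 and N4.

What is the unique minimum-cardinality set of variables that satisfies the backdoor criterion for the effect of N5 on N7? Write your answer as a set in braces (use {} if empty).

Variables eligible for adjustment (non-descendants of N5, excluding N5 and N7): {N6}.
Backdoor paths from N5 to N7:
  (none)
With no backdoor paths the empty set already satisfies the criterion, and it is trivially minimal.

{}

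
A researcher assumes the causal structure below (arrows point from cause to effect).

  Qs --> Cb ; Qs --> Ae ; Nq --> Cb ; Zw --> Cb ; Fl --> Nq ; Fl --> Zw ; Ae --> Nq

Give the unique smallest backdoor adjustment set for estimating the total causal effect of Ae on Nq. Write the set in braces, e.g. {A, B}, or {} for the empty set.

{}

Variables eligible for adjustment (non-descendants of Ae, excluding Ae and Nq): {Fl, Qs, Zw}.
Backdoor paths from Ae to Nq:
  P1: Ae <- Qs -> Cb <- Zw <- Fl -> Nq
  P2: Ae <- Qs -> Cb <- Nq
Each backdoor path contains an unconditioned collider, so every path is already blocked with the empty conditioning set:
  P1: blocked at collider Cb (neither it nor any descendant is in the conditioning set).
  P2: blocked at collider Cb (neither it nor any descendant is in the conditioning set).
The empty set is therefore the unique smallest valid set.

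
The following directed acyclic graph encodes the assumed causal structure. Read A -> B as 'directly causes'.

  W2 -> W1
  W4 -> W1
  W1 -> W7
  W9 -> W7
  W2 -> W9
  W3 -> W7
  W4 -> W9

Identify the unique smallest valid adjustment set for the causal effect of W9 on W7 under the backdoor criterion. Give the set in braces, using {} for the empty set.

{W1}

Variables eligible for adjustment (non-descendants of W9, excluding W9 and W7): {W1, W2, W3, W4}.
Backdoor paths from W9 to W7:
  P1: W9 <- W4 -> W1 -> W7
  P2: W9 <- W2 -> W1 -> W7
The empty set is not sufficient: P1 (W9 <- W4 -> W1 -> W7) has no collider blocking it and no conditioned non-collider, so it is open.
Try {W1}:
  P1: blocked at chain node W1 ∈ conditioning set.
  P2: blocked at chain node W1 ∈ conditioning set.
{W1} contains no descendant of W9 and blocks every backdoor path.
No other singleton works — e.g. {W4} leaves P2 open — so {W1} is the unique smallest valid adjustment set.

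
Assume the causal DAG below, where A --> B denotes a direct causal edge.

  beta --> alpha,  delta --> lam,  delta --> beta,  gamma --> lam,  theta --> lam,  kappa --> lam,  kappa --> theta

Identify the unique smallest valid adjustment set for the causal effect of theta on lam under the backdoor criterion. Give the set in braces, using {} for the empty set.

{kappa}

Variables eligible for adjustment (non-descendants of theta, excluding theta and lam): {alpha, beta, delta, gamma, kappa}.
Backdoor paths from theta to lam:
  P1: theta <- kappa -> lam
The empty set is not sufficient: P1 (theta <- kappa -> lam) has no collider blocking it and no conditioned non-collider, so it is open.
Try {kappa}:
  P1: blocked at fork node kappa ∈ conditioning set.
{kappa} contains no descendant of theta and blocks every backdoor path.
No other singleton works — e.g. {gamma} leaves P1 open — so {kappa} is the unique smallest valid adjustment set.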